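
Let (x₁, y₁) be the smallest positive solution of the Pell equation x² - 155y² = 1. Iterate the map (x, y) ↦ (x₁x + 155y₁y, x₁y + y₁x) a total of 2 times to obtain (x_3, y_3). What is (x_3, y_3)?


Step 1: Find the fundamental solution (x₁, y₁) of x² - 155y² = 1.
  Expand √155 as a continued fraction. a₀ = ⌊√155⌋ = 12; iterate m_{k+1} = d_k·a_k − m_k, d_{k+1} = (155 − m_{k+1}²)/d_k, a_{k+1} = ⌊(a₀ + m_{k+1})/d_{k+1}⌋ (starting m₀ = 0, d₀ = 1), with convergents p_k = a_k·p_{k-1} + p_{k-2}, q_k = a_k·q_{k-1} + q_{k-2} (p₋₁ = 1, q₋₁ = 0):
  k = 0: a₀ = 12; p₀/q₀ = 12/1; p₀² − 155·q₀² = 144 − 155 = -11.
  k = 1: m = 12, d = 11, a = ⌊(12 + 12)/11⌋ = 2; p/q = (2·12 + 1)/(2·1 + 0) = 25/2; p² − 155·q² = 625 − 620 = 5.
  k = 2: m = 10, d = 5, a = ⌊(12 + 10)/5⌋ = 4; p/q = (4·25 + 12)/(4·2 + 1) = 112/9; p² − 155·q² = 12544 − 12555 = -11.
  k = 3: m = 10, d = 11, a = ⌊(12 + 10)/11⌋ = 2; p/q = (2·112 + 25)/(2·9 + 2) = 249/20; p² − 155·q² = 62001 − 62000 = 1.
  The first convergent with p² − 155·q² = 1 gives the fundamental solution (x₁, y₁) = (249, 20).
Step 2: Apply the recurrence (x_{n+1}, y_{n+1}) = (x₁x_n + 155y₁y_n, x₁y_n + y₁x_n) repeatedly.
  From (x_1, y_1) = (249, 20): x_2 = 249·249 + 155·20·20 = 124001; y_2 = 249·20 + 20·249 = 9960.
  From (x_2, y_2) = (124001, 9960): x_3 = 249·124001 + 155·20·9960 = 61752249; y_3 = 249·9960 + 20·124001 = 4960060.
Step 3: Verify x_3² - 155·y_3² = 3813340256558001 - 3813340256558000 = 1 (should be 1). ✓

(x_1, y_1) = (249, 20); (x_3, y_3) = (61752249, 4960060).


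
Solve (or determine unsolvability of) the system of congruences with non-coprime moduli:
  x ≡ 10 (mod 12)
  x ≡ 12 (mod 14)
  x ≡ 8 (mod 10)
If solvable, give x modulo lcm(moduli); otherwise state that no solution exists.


Moduli 12, 14, 10 are not pairwise coprime, so CRT works modulo lcm(m_i) when all pairwise compatibility conditions hold.
Pairwise compatibility: gcd(m_i, m_j) must divide a_i - a_j for every pair.
Merge one congruence at a time:
  Start: x ≡ 10 (mod 12).
  Combine with x ≡ 12 (mod 14): gcd(12, 14) = 2; 12 - 10 = 2, which IS divisible by 2, so compatible.
    Write x = 10 + 12·t and substitute into x ≡ 12 (mod 14): 12·t ≡ 12 − 10 = 2 (mod 14).
    Divide the congruence (and modulus) by g = 2: 6·t ≡ 1 (mod 7).
    The inverse of 6 mod 7 is 6 (since 6·6 = 36 = 5·7 + 1), so t ≡ 6·1 = 6 ≡ 6 (mod 7).
    Then x = 10 + 12·6 = 82, valid modulo lcm(12, 14) = 84: x ≡ 82 (mod 84).
  Combine with x ≡ 8 (mod 10): gcd(84, 10) = 2; 8 - 82 = -74, which IS divisible by 2, so compatible.
    Write x = 82 + 84·t and substitute into x ≡ 8 (mod 10): 84·t ≡ 8 − 82 = -74 (mod 10).
    Divide the congruence (and modulus) by g = 2: 42·t ≡ -37 (mod 5).
    Reduce coefficients mod 5: 2·t ≡ 3 (mod 5).
    The inverse of 2 mod 5 is 3 (since 2·3 = 6 = 1·5 + 1), so t ≡ 3·3 = 9 ≡ 4 (mod 5).
    Then x = 82 + 84·4 = 418, valid modulo lcm(84, 10) = 420: x ≡ 418 (mod 420).
Verify: 418 mod 12 = 10, 418 mod 14 = 12, 418 mod 10 = 8.

x ≡ 418 (mod 420).


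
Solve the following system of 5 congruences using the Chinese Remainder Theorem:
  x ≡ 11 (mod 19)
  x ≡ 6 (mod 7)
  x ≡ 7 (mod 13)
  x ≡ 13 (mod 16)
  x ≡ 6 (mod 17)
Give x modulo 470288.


Product of moduli M = 19 · 7 · 13 · 16 · 17 = 470288.
Merge one congruence at a time:
  Start: x ≡ 11 (mod 19).
  Combine with x ≡ 6 (mod 7); new modulus lcm = 133.
    Write x = 11 + 19·t and substitute into x ≡ 6 (mod 7): 19·t ≡ 6 − 11 = -5 (mod 7).
    Reduce coefficients mod 7: 5·t ≡ 2 (mod 7).
    The inverse of 5 mod 7 is 3 (since 5·3 = 15 = 2·7 + 1), so t ≡ 3·2 = 6 ≡ 6 (mod 7).
    Then x = 11 + 19·6 = 125, valid modulo lcm(19, 7) = 133: x ≡ 125 (mod 133).
  Combine with x ≡ 7 (mod 13); new modulus lcm = 1729.
    Write x = 125 + 133·t and substitute into x ≡ 7 (mod 13): 133·t ≡ 7 − 125 = -118 (mod 13).
    Reduce coefficients mod 13: 3·t ≡ 12 (mod 13).
    The inverse of 3 mod 13 is 9 (since 3·9 = 27 = 2·13 + 1), so t ≡ 9·12 = 108 ≡ 4 (mod 13).
    Then x = 125 + 133·4 = 657, valid modulo lcm(133, 13) = 1729: x ≡ 657 (mod 1729).
  Combine with x ≡ 13 (mod 16); new modulus lcm = 27664.
    Write x = 657 + 1729·t and substitute into x ≡ 13 (mod 16): 1729·t ≡ 13 − 657 = -644 (mod 16).
    Reduce coefficients mod 16: 1·t ≡ 12 (mod 16).
    So t ≡ 12 (mod 16).
    Then x = 657 + 1729·12 = 21405, valid modulo lcm(1729, 16) = 27664: x ≡ 21405 (mod 27664).
  Combine with x ≡ 6 (mod 17); new modulus lcm = 470288.
    Write x = 21405 + 27664·t and substitute into x ≡ 6 (mod 17): 27664·t ≡ 6 − 21405 = -21399 (mod 17).
    Reduce coefficients mod 17: 5·t ≡ 4 (mod 17).
    The inverse of 5 mod 17 is 7 (since 5·7 = 35 = 2·17 + 1), so t ≡ 7·4 = 28 ≡ 11 (mod 17).
    Then x = 21405 + 27664·11 = 325709, valid modulo lcm(27664, 17) = 470288: x ≡ 325709 (mod 470288).
Verify against each original: 325709 mod 19 = 11, 325709 mod 7 = 6, 325709 mod 13 = 7, 325709 mod 16 = 13, 325709 mod 17 = 6.

x ≡ 325709 (mod 470288).


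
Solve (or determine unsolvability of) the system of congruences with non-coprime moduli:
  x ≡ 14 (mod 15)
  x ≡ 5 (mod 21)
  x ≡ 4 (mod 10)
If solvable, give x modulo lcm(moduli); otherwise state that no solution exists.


Moduli 15, 21, 10 are not pairwise coprime, so CRT works modulo lcm(m_i) when all pairwise compatibility conditions hold.
Pairwise compatibility: gcd(m_i, m_j) must divide a_i - a_j for every pair.
Merge one congruence at a time:
  Start: x ≡ 14 (mod 15).
  Combine with x ≡ 5 (mod 21): gcd(15, 21) = 3; 5 - 14 = -9, which IS divisible by 3, so compatible.
    Write x = 14 + 15·t and substitute into x ≡ 5 (mod 21): 15·t ≡ 5 − 14 = -9 (mod 21).
    Divide the congruence (and modulus) by g = 3: 5·t ≡ -3 (mod 7).
    Reduce coefficients mod 7: 5·t ≡ 4 (mod 7).
    The inverse of 5 mod 7 is 3 (since 5·3 = 15 = 2·7 + 1), so t ≡ 3·4 = 12 ≡ 5 (mod 7).
    Then x = 14 + 15·5 = 89, valid modulo lcm(15, 21) = 105: x ≡ 89 (mod 105).
  Combine with x ≡ 4 (mod 10): gcd(105, 10) = 5; 4 - 89 = -85, which IS divisible by 5, so compatible.
    Write x = 89 + 105·t and substitute into x ≡ 4 (mod 10): 105·t ≡ 4 − 89 = -85 (mod 10).
    Divide the congruence (and modulus) by g = 5: 21·t ≡ -17 (mod 2).
    Reduce coefficients mod 2: 1·t ≡ 1 (mod 2).
    So t ≡ 1 (mod 2).
    Then x = 89 + 105·1 = 194, valid modulo lcm(105, 10) = 210: x ≡ 194 (mod 210).
Verify: 194 mod 15 = 14, 194 mod 21 = 5, 194 mod 10 = 4.

x ≡ 194 (mod 210).


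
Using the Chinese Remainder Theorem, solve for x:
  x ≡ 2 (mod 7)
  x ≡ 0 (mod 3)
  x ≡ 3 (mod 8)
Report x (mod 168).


Moduli 7, 3, 8 are pairwise coprime; by CRT there is a unique solution modulo M = 7 · 3 · 8 = 168.
Solve pairwise, accumulating the modulus:
  Start with x ≡ 2 (mod 7).
  Combine with x ≡ 0 (mod 3): since gcd(7, 3) = 1, we get a unique residue mod 21.
    Write x = 2 + 7·t and substitute into x ≡ 0 (mod 3): 7·t ≡ 0 − 2 = -2 (mod 3).
    Reduce coefficients mod 3: 1·t ≡ 1 (mod 3).
    So t ≡ 1 (mod 3).
    Then x = 2 + 7·1 = 9, valid modulo lcm(7, 3) = 21: x ≡ 9 (mod 21).
  Combine with x ≡ 3 (mod 8): since gcd(21, 8) = 1, we get a unique residue mod 168.
    Write x = 9 + 21·t and substitute into x ≡ 3 (mod 8): 21·t ≡ 3 − 9 = -6 (mod 8).
    Reduce coefficients mod 8: 5·t ≡ 2 (mod 8).
    The inverse of 5 mod 8 is 5 (since 5·5 = 25 = 3·8 + 1), so t ≡ 5·2 = 10 ≡ 2 (mod 8).
    Then x = 9 + 21·2 = 51, valid modulo lcm(21, 8) = 168: x ≡ 51 (mod 168).
Verify: 51 mod 7 = 2 ✓, 51 mod 3 = 0 ✓, 51 mod 8 = 3 ✓.

x ≡ 51 (mod 168).


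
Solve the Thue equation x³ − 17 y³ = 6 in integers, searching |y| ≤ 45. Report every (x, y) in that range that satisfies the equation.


The equation is x³ - 17y³ = 6. For fixed y, x³ = 17·y³ + 6, so a solution requires the RHS to be a perfect cube.
Strategy: iterate y from -45 to 45, compute RHS = 17·y³ + 6, and check whether it is a (positive or negative) perfect cube.
Check small values of y:
  y = 0: RHS = 6 is not a perfect cube.
  y = 1: RHS = 23 is not a perfect cube.
  y = -1: RHS = -11 is not a perfect cube.
  y = 2: RHS = 142 is not a perfect cube.
  y = -2: RHS = -130 is not a perfect cube.
  y = 3: RHS = 465 is not a perfect cube.
  y = -3: RHS = -453 is not a perfect cube.
Continuing the search up to |y| = 45 finds no solutions either.
No (x, y) in the scanned range satisfies the equation.

No integer solutions with |y| ≤ 45.


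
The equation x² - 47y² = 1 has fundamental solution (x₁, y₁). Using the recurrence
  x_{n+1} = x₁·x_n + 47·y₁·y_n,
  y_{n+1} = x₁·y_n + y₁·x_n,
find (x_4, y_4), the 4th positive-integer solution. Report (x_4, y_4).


Step 1: Find the fundamental solution (x₁, y₁) of x² - 47y² = 1.
  Expand √47 as a continued fraction. a₀ = ⌊√47⌋ = 6; iterate m_{k+1} = d_k·a_k − m_k, d_{k+1} = (47 − m_{k+1}²)/d_k, a_{k+1} = ⌊(a₀ + m_{k+1})/d_{k+1}⌋ (starting m₀ = 0, d₀ = 1), with convergents p_k = a_k·p_{k-1} + p_{k-2}, q_k = a_k·q_{k-1} + q_{k-2} (p₋₁ = 1, q₋₁ = 0):
  k = 0: a₀ = 6; p₀/q₀ = 6/1; p₀² − 47·q₀² = 36 − 47 = -11.
  k = 1: m = 6, d = 11, a = ⌊(6 + 6)/11⌋ = 1; p/q = (1·6 + 1)/(1·1 + 0) = 7/1; p² − 47·q² = 49 − 47 = 2.
  k = 2: m = 5, d = 2, a = ⌊(6 + 5)/2⌋ = 5; p/q = (5·7 + 6)/(5·1 + 1) = 41/6; p² − 47·q² = 1681 − 1692 = -11.
  k = 3: m = 5, d = 11, a = ⌊(6 + 5)/11⌋ = 1; p/q = (1·41 + 7)/(1·6 + 1) = 48/7; p² − 47·q² = 2304 − 2303 = 1.
  The first convergent with p² − 47·q² = 1 gives the fundamental solution (x₁, y₁) = (48, 7).
Step 2: Apply the recurrence (x_{n+1}, y_{n+1}) = (x₁x_n + 47y₁y_n, x₁y_n + y₁x_n) repeatedly.
  From (x_1, y_1) = (48, 7): x_2 = 48·48 + 47·7·7 = 4607; y_2 = 48·7 + 7·48 = 672.
  From (x_2, y_2) = (4607, 672): x_3 = 48·4607 + 47·7·672 = 442224; y_3 = 48·672 + 7·4607 = 64505.
  From (x_3, y_3) = (442224, 64505): x_4 = 48·442224 + 47·7·64505 = 42448897; y_4 = 48·64505 + 7·442224 = 6191808.
Step 3: Verify x_4² - 47·y_4² = 1801908856516609 - 1801908856516608 = 1 (should be 1). ✓

(x_1, y_1) = (48, 7); (x_4, y_4) = (42448897, 6191808).


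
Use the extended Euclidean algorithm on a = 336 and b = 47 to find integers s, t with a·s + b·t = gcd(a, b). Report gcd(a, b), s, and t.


Euclidean algorithm on (336, 47) — divide until remainder is 0:
  336 = 7 · 47 + 7
  47 = 6 · 7 + 5
  7 = 1 · 5 + 2
  5 = 2 · 2 + 1
  2 = 2 · 1 + 0
gcd(336, 47) = 1.
Track Bezout coefficients alongside the remainders: start with r₀ = 336 = a·1 + b·0 (s = 1, t = 0) and r₁ = 47 = a·0 + b·1 (s = 0, t = 1); each new remainder r_{k+1} = r_{k-1} − q_k·r_k inherits s_{k+1} = s_{k-1} − q_k·s_k, t_{k+1} = t_{k-1} − q_k·t_k, so r_k = a·s_k + b·t_k at every step:
  q = 7: r = 7, s = 1 − 7·0 = 1, t = 0 − 7·1 = -7  (check: 336·1 + 47·(-7) = 7)
  q = 6: r = 5, s = 0 − 6·1 = -6, t = 1 − 6·(-7) = 43  (check: 336·(-6) + 47·43 = 5)
  q = 1: r = 2, s = 1 − 1·(-6) = 7, t = -7 − 1·43 = -50  (check: 336·7 + 47·(-50) = 2)
  q = 2: r = 1, s = -6 − 2·7 = -20, t = 43 − 2·(-50) = 143  (check: 336·(-20) + 47·143 = 1)
The row with r = 1 (the gcd) gives the Bezout coefficients s = -20, t = 143.
Result: 336 · (-20) + 47 · (143) = 1.

gcd(336, 47) = 1; s = -20, t = 143 (check: 336·(-20) + 47·143 = 1).


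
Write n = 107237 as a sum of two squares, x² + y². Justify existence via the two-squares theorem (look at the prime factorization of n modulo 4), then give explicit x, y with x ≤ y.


Step 1: Factor n = 107237 = 13 · 73 · 113.
Step 2: Check the mod-4 condition on each prime factor: 13 ≡ 1 (mod 4), exponent 1; 73 ≡ 1 (mod 4), exponent 1; 113 ≡ 1 (mod 4), exponent 1.
All primes ≡ 3 (mod 4) appear to even exponent (or don't appear), so by the two-squares theorem n IS expressible as a sum of two squares.
Step 3: Build a representation. Here n = 13 · 73 · 113 is a product of primes ≡ 1 (mod 4). Each prime p ≡ 1 (mod 4) is itself a sum of two squares; find a² by testing p − a² for a perfect square:
  13: 13 − 1² = 12, 13 − 2² = 9 = 3² ⇒ 13 = 2² + 3².
  73: 73 − 1² = 72, 73 − 2² = 69, 73 − 3² = 64 = 8² ⇒ 73 = 3² + 8².
  113: 113 − 1² = 112, 113 − 2² = 109, 113 − 3² = 104, 113 − 4² = 97, 113 − 5² = 88, 113 − 6² = 77, 113 − 7² = 64 = 8² ⇒ 113 = 7² + 8².
  Combine using the Brahmagupta–Fibonacci identity (a² + b²)(c² + d²) = (ac − bd)² + (ad + bc)² = (ac + bd)² + (ad − bc)²:
  13 · 73 = 949: from (2² + 3²)(3² + 8²), take (2·3 − 3·8, 2·8 + 3·3) = (6 − 24, 16 + 9) = (-18, 25); dropping signs (only squares matter) gives (18, 25); check 18² + 25² = 324 + 625 = 949 ✓.
  949 · 113 = 107237: from (18² + 25²)(7² + 8²), take (18·7 − 25·8, 18·8 + 25·7) = (126 − 200, 144 + 175) = (-74, 319); dropping signs (only squares matter) gives (74, 319); check 74² + 319² = 5476 + 101761 = 107237 ✓.
Step 4: Order so x ≤ y and verify: 74² + 319² = 5476 + 101761 = 107237 = n. ✓

n = 107237 = 74² + 319² (one valid representation with x ≤ y).


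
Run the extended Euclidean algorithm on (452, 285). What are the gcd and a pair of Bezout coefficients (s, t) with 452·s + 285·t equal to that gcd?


Euclidean algorithm on (452, 285) — divide until remainder is 0:
  452 = 1 · 285 + 167
  285 = 1 · 167 + 118
  167 = 1 · 118 + 49
  118 = 2 · 49 + 20
  49 = 2 · 20 + 9
  20 = 2 · 9 + 2
  9 = 4 · 2 + 1
  2 = 2 · 1 + 0
gcd(452, 285) = 1.
Track Bezout coefficients alongside the remainders: start with r₀ = 452 = a·1 + b·0 (s = 1, t = 0) and r₁ = 285 = a·0 + b·1 (s = 0, t = 1); each new remainder r_{k+1} = r_{k-1} − q_k·r_k inherits s_{k+1} = s_{k-1} − q_k·s_k, t_{k+1} = t_{k-1} − q_k·t_k, so r_k = a·s_k + b·t_k at every step:
  q = 1: r = 167, s = 1 − 1·0 = 1, t = 0 − 1·1 = -1  (check: 452·1 + 285·(-1) = 167)
  q = 1: r = 118, s = 0 − 1·1 = -1, t = 1 − 1·(-1) = 2  (check: 452·(-1) + 285·2 = 118)
  q = 1: r = 49, s = 1 − 1·(-1) = 2, t = -1 − 1·2 = -3  (check: 452·2 + 285·(-3) = 49)
  q = 2: r = 20, s = -1 − 2·2 = -5, t = 2 − 2·(-3) = 8  (check: 452·(-5) + 285·8 = 20)
  q = 2: r = 9, s = 2 − 2·(-5) = 12, t = -3 − 2·8 = -19  (check: 452·12 + 285·(-19) = 9)
  q = 2: r = 2, s = -5 − 2·12 = -29, t = 8 − 2·(-19) = 46  (check: 452·(-29) + 285·46 = 2)
  q = 4: r = 1, s = 12 − 4·(-29) = 128, t = -19 − 4·46 = -203  (check: 452·128 + 285·(-203) = 1)
The row with r = 1 (the gcd) gives the Bezout coefficients s = 128, t = -203.
Result: 452 · (128) + 285 · (-203) = 1.

gcd(452, 285) = 1; s = 128, t = -203 (check: 452·128 + 285·(-203) = 1).


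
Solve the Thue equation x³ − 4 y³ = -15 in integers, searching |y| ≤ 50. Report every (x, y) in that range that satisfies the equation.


The equation is x³ - 4y³ = -15. For fixed y, x³ = 4·y³ − 15, so a solution requires the RHS to be a perfect cube.
Strategy: iterate y from -50 to 50, compute RHS = 4·y³ − 15, and check whether it is a (positive or negative) perfect cube.
Check small values of y:
  y = 0: RHS = -15 is not a perfect cube.
  y = 1: RHS = -11 is not a perfect cube.
  y = -1: RHS = -19 is not a perfect cube.
  y = 2: RHS = 17 is not a perfect cube.
  y = -2: RHS = -47 is not a perfect cube.
  y = 3: RHS = 93 is not a perfect cube.
  y = -3: RHS = -123 is not a perfect cube.
Continuing the search up to |y| = 50 finds no solutions either.
No (x, y) in the scanned range satisfies the equation.

No integer solutions with |y| ≤ 50.


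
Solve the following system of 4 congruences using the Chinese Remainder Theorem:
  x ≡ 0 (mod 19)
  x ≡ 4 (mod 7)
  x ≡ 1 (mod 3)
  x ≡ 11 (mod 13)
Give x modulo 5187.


Product of moduli M = 19 · 7 · 3 · 13 = 5187.
Merge one congruence at a time:
  Start: x ≡ 0 (mod 19).
  Combine with x ≡ 4 (mod 7); new modulus lcm = 133.
    Write x = 0 + 19·t and substitute into x ≡ 4 (mod 7): 19·t ≡ 4 − 0 = 4 (mod 7).
    Reduce coefficients mod 7: 5·t ≡ 4 (mod 7).
    The inverse of 5 mod 7 is 3 (since 5·3 = 15 = 2·7 + 1), so t ≡ 3·4 = 12 ≡ 5 (mod 7).
    Then x = 0 + 19·5 = 95, valid modulo lcm(19, 7) = 133: x ≡ 95 (mod 133).
  Combine with x ≡ 1 (mod 3); new modulus lcm = 399.
    Write x = 95 + 133·t and substitute into x ≡ 1 (mod 3): 133·t ≡ 1 − 95 = -94 (mod 3).
    Reduce coefficients mod 3: 1·t ≡ 2 (mod 3).
    So t ≡ 2 (mod 3).
    Then x = 95 + 133·2 = 361, valid modulo lcm(133, 3) = 399: x ≡ 361 (mod 399).
  Combine with x ≡ 11 (mod 13); new modulus lcm = 5187.
    Write x = 361 + 399·t and substitute into x ≡ 11 (mod 13): 399·t ≡ 11 − 361 = -350 (mod 13).
    Reduce coefficients mod 13: 9·t ≡ 1 (mod 13).
    The inverse of 9 mod 13 is 3 (since 9·3 = 27 = 2·13 + 1), so t ≡ 3·1 = 3 ≡ 3 (mod 13).
    Then x = 361 + 399·3 = 1558, valid modulo lcm(399, 13) = 5187: x ≡ 1558 (mod 5187).
Verify against each original: 1558 mod 19 = 0, 1558 mod 7 = 4, 1558 mod 3 = 1, 1558 mod 13 = 11.

x ≡ 1558 (mod 5187).


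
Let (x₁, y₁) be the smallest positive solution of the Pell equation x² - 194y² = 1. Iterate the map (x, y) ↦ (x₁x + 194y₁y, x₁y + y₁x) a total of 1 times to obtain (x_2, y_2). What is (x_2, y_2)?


Step 1: Find the fundamental solution (x₁, y₁) of x² - 194y² = 1.
  Expand √194 as a continued fraction. a₀ = ⌊√194⌋ = 13; iterate m_{k+1} = d_k·a_k − m_k, d_{k+1} = (194 − m_{k+1}²)/d_k, a_{k+1} = ⌊(a₀ + m_{k+1})/d_{k+1}⌋ (starting m₀ = 0, d₀ = 1), with convergents p_k = a_k·p_{k-1} + p_{k-2}, q_k = a_k·q_{k-1} + q_{k-2} (p₋₁ = 1, q₋₁ = 0):
  k = 0: a₀ = 13; p₀/q₀ = 13/1; p₀² − 194·q₀² = 169 − 194 = -25.
  k = 1: m = 13, d = 25, a = ⌊(13 + 13)/25⌋ = 1; p/q = (1·13 + 1)/(1·1 + 0) = 14/1; p² − 194·q² = 196 − 194 = 2.
  k = 2: m = 12, d = 2, a = ⌊(13 + 12)/2⌋ = 12; p/q = (12·14 + 13)/(12·1 + 1) = 181/13; p² − 194·q² = 32761 − 32786 = -25.
  k = 3: m = 12, d = 25, a = ⌊(13 + 12)/25⌋ = 1; p/q = (1·181 + 14)/(1·13 + 1) = 195/14; p² − 194·q² = 38025 − 38024 = 1.
  The first convergent with p² − 194·q² = 1 gives the fundamental solution (x₁, y₁) = (195, 14).
Step 2: Apply the recurrence (x_{n+1}, y_{n+1}) = (x₁x_n + 194y₁y_n, x₁y_n + y₁x_n) repeatedly.
  From (x_1, y_1) = (195, 14): x_2 = 195·195 + 194·14·14 = 76049; y_2 = 195·14 + 14·195 = 5460.
Step 3: Verify x_2² - 194·y_2² = 5783450401 - 5783450400 = 1 (should be 1). ✓

(x_1, y_1) = (195, 14); (x_2, y_2) = (76049, 5460).


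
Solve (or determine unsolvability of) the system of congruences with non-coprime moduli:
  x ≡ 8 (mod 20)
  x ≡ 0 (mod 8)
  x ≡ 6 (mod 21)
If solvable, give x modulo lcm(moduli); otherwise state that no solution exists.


Moduli 20, 8, 21 are not pairwise coprime, so CRT works modulo lcm(m_i) when all pairwise compatibility conditions hold.
Pairwise compatibility: gcd(m_i, m_j) must divide a_i - a_j for every pair.
Merge one congruence at a time:
  Start: x ≡ 8 (mod 20).
  Combine with x ≡ 0 (mod 8): gcd(20, 8) = 4; 0 - 8 = -8, which IS divisible by 4, so compatible.
    Write x = 8 + 20·t and substitute into x ≡ 0 (mod 8): 20·t ≡ 0 − 8 = -8 (mod 8).
    Divide the congruence (and modulus) by g = 4: 5·t ≡ -2 (mod 2).
    Reduce coefficients mod 2: 1·t ≡ 0 (mod 2).
    So t ≡ 0 (mod 2).
    Then x = 8 + 20·0 = 8, valid modulo lcm(20, 8) = 40: x ≡ 8 (mod 40).
  Combine with x ≡ 6 (mod 21): gcd(40, 21) = 1; 6 - 8 = -2, which IS divisible by 1, so compatible.
    Write x = 8 + 40·t and substitute into x ≡ 6 (mod 21): 40·t ≡ 6 − 8 = -2 (mod 21).
    Reduce coefficients mod 21: 19·t ≡ 19 (mod 21).
    The inverse of 19 mod 21 is 10 (since 19·10 = 190 = 9·21 + 1), so t ≡ 10·19 = 190 ≡ 1 (mod 21).
    Then x = 8 + 40·1 = 48, valid modulo lcm(40, 21) = 840: x ≡ 48 (mod 840).
Verify: 48 mod 20 = 8, 48 mod 8 = 0, 48 mod 21 = 6.

x ≡ 48 (mod 840).


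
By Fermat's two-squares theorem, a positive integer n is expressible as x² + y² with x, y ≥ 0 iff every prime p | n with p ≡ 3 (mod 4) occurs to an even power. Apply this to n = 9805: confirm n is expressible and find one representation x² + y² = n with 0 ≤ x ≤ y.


Step 1: Factor n = 9805 = 5 · 37 · 53.
Step 2: Check the mod-4 condition on each prime factor: 5 ≡ 1 (mod 4), exponent 1; 37 ≡ 1 (mod 4), exponent 1; 53 ≡ 1 (mod 4), exponent 1.
All primes ≡ 3 (mod 4) appear to even exponent (or don't appear), so by the two-squares theorem n IS expressible as a sum of two squares.
Step 3: Build a representation. Here n = 5 · 37 · 53 is a product of primes ≡ 1 (mod 4). Each prime p ≡ 1 (mod 4) is itself a sum of two squares; find a² by testing p − a² for a perfect square:
  5: 5 − 1² = 4 = 2² ⇒ 5 = 1² + 2².
  37: 37 − 1² = 36 = 6² ⇒ 37 = 1² + 6².
  53: 53 − 1² = 52, 53 − 2² = 49 = 7² ⇒ 53 = 2² + 7².
  Combine using the Brahmagupta–Fibonacci identity (a² + b²)(c² + d²) = (ac − bd)² + (ad + bc)² = (ac + bd)² + (ad − bc)²:
  5 · 37 = 185: from (1² + 2²)(1² + 6²), take (1·1 − 2·6, 1·6 + 2·1) = (1 − 12, 6 + 2) = (-11, 8); dropping signs (only squares matter) gives (11, 8); check 11² + 8² = 121 + 64 = 185 ✓.
  185 · 53 = 9805: from (11² + 8²)(2² + 7²), take (11·2 − 8·7, 11·7 + 8·2) = (22 − 56, 77 + 16) = (-34, 93); dropping signs (only squares matter) gives (34, 93); check 34² + 93² = 1156 + 8649 = 9805 ✓.
Step 4: Order so x ≤ y and verify: 34² + 93² = 1156 + 8649 = 9805 = n. ✓

n = 9805 = 34² + 93² (one valid representation with x ≤ y).


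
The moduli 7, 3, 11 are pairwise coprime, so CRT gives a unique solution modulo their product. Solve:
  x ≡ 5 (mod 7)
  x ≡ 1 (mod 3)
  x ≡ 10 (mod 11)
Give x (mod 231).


Moduli 7, 3, 11 are pairwise coprime; by CRT there is a unique solution modulo M = 7 · 3 · 11 = 231.
Solve pairwise, accumulating the modulus:
  Start with x ≡ 5 (mod 7).
  Combine with x ≡ 1 (mod 3): since gcd(7, 3) = 1, we get a unique residue mod 21.
    Write x = 5 + 7·t and substitute into x ≡ 1 (mod 3): 7·t ≡ 1 − 5 = -4 (mod 3).
    Reduce coefficients mod 3: 1·t ≡ 2 (mod 3).
    So t ≡ 2 (mod 3).
    Then x = 5 + 7·2 = 19, valid modulo lcm(7, 3) = 21: x ≡ 19 (mod 21).
  Combine with x ≡ 10 (mod 11): since gcd(21, 11) = 1, we get a unique residue mod 231.
    Write x = 19 + 21·t and substitute into x ≡ 10 (mod 11): 21·t ≡ 10 − 19 = -9 (mod 11).
    Reduce coefficients mod 11: 10·t ≡ 2 (mod 11).
    The inverse of 10 mod 11 is 10 (since 10·10 = 100 = 9·11 + 1), so t ≡ 10·2 = 20 ≡ 9 (mod 11).
    Then x = 19 + 21·9 = 208, valid modulo lcm(21, 11) = 231: x ≡ 208 (mod 231).
Verify: 208 mod 7 = 5 ✓, 208 mod 3 = 1 ✓, 208 mod 11 = 10 ✓.

x ≡ 208 (mod 231).


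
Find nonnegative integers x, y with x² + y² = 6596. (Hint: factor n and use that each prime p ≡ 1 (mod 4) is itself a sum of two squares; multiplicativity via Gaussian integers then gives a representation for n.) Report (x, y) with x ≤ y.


Step 1: Factor n = 6596 = 2^2 · 17 · 97.
Step 2: Check the mod-4 condition on each prime factor: 2 = 2 (special); 17 ≡ 1 (mod 4), exponent 1; 97 ≡ 1 (mod 4), exponent 1.
All primes ≡ 3 (mod 4) appear to even exponent (or don't appear), so by the two-squares theorem n IS expressible as a sum of two squares.
Step 3: Build a representation. Group n = k² · m with k = 2 and m = 17 · 97 = 1649 (a product of primes ≡ 1 (mod 4)); a representation of m scales to one of n via (k·x)² + (k·y)² = k²(x² + y²). Each prime p ≡ 1 (mod 4) is itself a sum of two squares; find a² by testing p − a² for a perfect square:
  17: 17 − 1² = 16 = 4² ⇒ 17 = 1² + 4².
  97: 97 − 1² = 96, 97 − 2² = 93, 97 − 3² = 88, 97 − 4² = 81 = 9² ⇒ 97 = 4² + 9².
  Combine using the Brahmagupta–Fibonacci identity (a² + b²)(c² + d²) = (ac − bd)² + (ad + bc)² = (ac + bd)² + (ad − bc)²:
  17 · 97 = 1649: from (1² + 4²)(4² + 9²), take (1·4 − 4·9, 1·9 + 4·4) = (4 − 36, 9 + 16) = (-32, 25); dropping signs (only squares matter) gives (32, 25); check 32² + 25² = 1024 + 625 = 1649 ✓.
  Scale by k = 2: (2·32, 2·25) = (64, 50).
Step 4: Order so x ≤ y and verify: 50² + 64² = 2500 + 4096 = 6596 = n. ✓

n = 6596 = 50² + 64² (one valid representation with x ≤ y).


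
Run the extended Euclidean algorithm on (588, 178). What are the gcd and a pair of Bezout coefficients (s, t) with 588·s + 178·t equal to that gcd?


Euclidean algorithm on (588, 178) — divide until remainder is 0:
  588 = 3 · 178 + 54
  178 = 3 · 54 + 16
  54 = 3 · 16 + 6
  16 = 2 · 6 + 4
  6 = 1 · 4 + 2
  4 = 2 · 2 + 0
gcd(588, 178) = 2.
Track Bezout coefficients alongside the remainders: start with r₀ = 588 = a·1 + b·0 (s = 1, t = 0) and r₁ = 178 = a·0 + b·1 (s = 0, t = 1); each new remainder r_{k+1} = r_{k-1} − q_k·r_k inherits s_{k+1} = s_{k-1} − q_k·s_k, t_{k+1} = t_{k-1} − q_k·t_k, so r_k = a·s_k + b·t_k at every step:
  q = 3: r = 54, s = 1 − 3·0 = 1, t = 0 − 3·1 = -3  (check: 588·1 + 178·(-3) = 54)
  q = 3: r = 16, s = 0 − 3·1 = -3, t = 1 − 3·(-3) = 10  (check: 588·(-3) + 178·10 = 16)
  q = 3: r = 6, s = 1 − 3·(-3) = 10, t = -3 − 3·10 = -33  (check: 588·10 + 178·(-33) = 6)
  q = 2: r = 4, s = -3 − 2·10 = -23, t = 10 − 2·(-33) = 76  (check: 588·(-23) + 178·76 = 4)
  q = 1: r = 2, s = 10 − 1·(-23) = 33, t = -33 − 1·76 = -109  (check: 588·33 + 178·(-109) = 2)
The row with r = 2 (the gcd) gives the Bezout coefficients s = 33, t = -109.
Result: 588 · (33) + 178 · (-109) = 2.

gcd(588, 178) = 2; s = 33, t = -109 (check: 588·33 + 178·(-109) = 2).


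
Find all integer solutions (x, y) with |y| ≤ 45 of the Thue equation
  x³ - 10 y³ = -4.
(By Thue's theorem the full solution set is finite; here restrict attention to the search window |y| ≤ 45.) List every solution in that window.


The equation is x³ - 10y³ = -4. For fixed y, x³ = 10·y³ − 4, so a solution requires the RHS to be a perfect cube.
Strategy: iterate y from -45 to 45, compute RHS = 10·y³ − 4, and check whether it is a (positive or negative) perfect cube.
Check small values of y:
  y = 0: RHS = -4 is not a perfect cube.
  y = 1: RHS = 6 is not a perfect cube.
  y = -1: RHS = -14 is not a perfect cube.
  y = 2: RHS = 76 is not a perfect cube.
  y = -2: RHS = -84 is not a perfect cube.
  y = 3: RHS = 266 is not a perfect cube.
  y = -3: RHS = -274 is not a perfect cube.
Continuing the search up to |y| = 45 finds no solutions either.
No (x, y) in the scanned range satisfies the equation.

No integer solutions with |y| ≤ 45.


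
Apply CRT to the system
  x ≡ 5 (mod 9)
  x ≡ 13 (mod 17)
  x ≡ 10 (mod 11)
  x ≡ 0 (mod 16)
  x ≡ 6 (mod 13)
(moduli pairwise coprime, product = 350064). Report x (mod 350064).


Product of moduli M = 9 · 17 · 11 · 16 · 13 = 350064.
Merge one congruence at a time:
  Start: x ≡ 5 (mod 9).
  Combine with x ≡ 13 (mod 17); new modulus lcm = 153.
    Write x = 5 + 9·t and substitute into x ≡ 13 (mod 17): 9·t ≡ 13 − 5 = 8 (mod 17).
    The inverse of 9 mod 17 is 2 (since 9·2 = 18 = 1·17 + 1), so t ≡ 2·8 = 16 ≡ 16 (mod 17).
    Then x = 5 + 9·16 = 149, valid modulo lcm(9, 17) = 153: x ≡ 149 (mod 153).
  Combine with x ≡ 10 (mod 11); new modulus lcm = 1683.
    Write x = 149 + 153·t and substitute into x ≡ 10 (mod 11): 153·t ≡ 10 − 149 = -139 (mod 11).
    Reduce coefficients mod 11: 10·t ≡ 4 (mod 11).
    The inverse of 10 mod 11 is 10 (since 10·10 = 100 = 9·11 + 1), so t ≡ 10·4 = 40 ≡ 7 (mod 11).
    Then x = 149 + 153·7 = 1220, valid modulo lcm(153, 11) = 1683: x ≡ 1220 (mod 1683).
  Combine with x ≡ 0 (mod 16); new modulus lcm = 26928.
    Write x = 1220 + 1683·t and substitute into x ≡ 0 (mod 16): 1683·t ≡ 0 − 1220 = -1220 (mod 16).
    Reduce coefficients mod 16: 3·t ≡ 12 (mod 16).
    The inverse of 3 mod 16 is 11 (since 3·11 = 33 = 2·16 + 1), so t ≡ 11·12 = 132 ≡ 4 (mod 16).
    Then x = 1220 + 1683·4 = 7952, valid modulo lcm(1683, 16) = 26928: x ≡ 7952 (mod 26928).
  Combine with x ≡ 6 (mod 13); new modulus lcm = 350064.
    Write x = 7952 + 26928·t and substitute into x ≡ 6 (mod 13): 26928·t ≡ 6 − 7952 = -7946 (mod 13).
    Reduce coefficients mod 13: 5·t ≡ 10 (mod 13).
    The inverse of 5 mod 13 is 8 (since 5·8 = 40 = 3·13 + 1), so t ≡ 8·10 = 80 ≡ 2 (mod 13).
    Then x = 7952 + 26928·2 = 61808, valid modulo lcm(26928, 13) = 350064: x ≡ 61808 (mod 350064).
Verify against each original: 61808 mod 9 = 5, 61808 mod 17 = 13, 61808 mod 11 = 10, 61808 mod 16 = 0, 61808 mod 13 = 6.

x ≡ 61808 (mod 350064).


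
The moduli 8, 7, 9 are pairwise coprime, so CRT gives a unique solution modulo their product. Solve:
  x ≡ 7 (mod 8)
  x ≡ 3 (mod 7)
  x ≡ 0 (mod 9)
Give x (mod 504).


Moduli 8, 7, 9 are pairwise coprime; by CRT there is a unique solution modulo M = 8 · 7 · 9 = 504.
Solve pairwise, accumulating the modulus:
  Start with x ≡ 7 (mod 8).
  Combine with x ≡ 3 (mod 7): since gcd(8, 7) = 1, we get a unique residue mod 56.
    Write x = 7 + 8·t and substitute into x ≡ 3 (mod 7): 8·t ≡ 3 − 7 = -4 (mod 7).
    Reduce coefficients mod 7: 1·t ≡ 3 (mod 7).
    So t ≡ 3 (mod 7).
    Then x = 7 + 8·3 = 31, valid modulo lcm(8, 7) = 56: x ≡ 31 (mod 56).
  Combine with x ≡ 0 (mod 9): since gcd(56, 9) = 1, we get a unique residue mod 504.
    Write x = 31 + 56·t and substitute into x ≡ 0 (mod 9): 56·t ≡ 0 − 31 = -31 (mod 9).
    Reduce coefficients mod 9: 2·t ≡ 5 (mod 9).
    The inverse of 2 mod 9 is 5 (since 2·5 = 10 = 1·9 + 1), so t ≡ 5·5 = 25 ≡ 7 (mod 9).
    Then x = 31 + 56·7 = 423, valid modulo lcm(56, 9) = 504: x ≡ 423 (mod 504).
Verify: 423 mod 8 = 7 ✓, 423 mod 7 = 3 ✓, 423 mod 9 = 0 ✓.

x ≡ 423 (mod 504).


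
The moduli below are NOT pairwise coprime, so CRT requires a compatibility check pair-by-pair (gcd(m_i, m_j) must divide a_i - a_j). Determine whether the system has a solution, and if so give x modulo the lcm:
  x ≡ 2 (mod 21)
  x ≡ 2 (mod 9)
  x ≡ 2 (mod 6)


Moduli 21, 9, 6 are not pairwise coprime, so CRT works modulo lcm(m_i) when all pairwise compatibility conditions hold.
Pairwise compatibility: gcd(m_i, m_j) must divide a_i - a_j for every pair.
Merge one congruence at a time:
  Start: x ≡ 2 (mod 21).
  Combine with x ≡ 2 (mod 9): gcd(21, 9) = 3; 2 - 2 = 0, which IS divisible by 3, so compatible.
    Write x = 2 + 21·t and substitute into x ≡ 2 (mod 9): 21·t ≡ 2 − 2 = 0 (mod 9).
    Divide the congruence (and modulus) by g = 3: 7·t ≡ 0 (mod 3).
    Reduce coefficients mod 3: 1·t ≡ 0 (mod 3).
    So t ≡ 0 (mod 3).
    Then x = 2 + 21·0 = 2, valid modulo lcm(21, 9) = 63: x ≡ 2 (mod 63).
  Combine with x ≡ 2 (mod 6): gcd(63, 6) = 3; 2 - 2 = 0, which IS divisible by 3, so compatible.
    Write x = 2 + 63·t and substitute into x ≡ 2 (mod 6): 63·t ≡ 2 − 2 = 0 (mod 6).
    Divide the congruence (and modulus) by g = 3: 21·t ≡ 0 (mod 2).
    Reduce coefficients mod 2: 1·t ≡ 0 (mod 2).
    So t ≡ 0 (mod 2).
    Then x = 2 + 63·0 = 2, valid modulo lcm(63, 6) = 126: x ≡ 2 (mod 126).
Verify: 2 mod 21 = 2, 2 mod 9 = 2, 2 mod 6 = 2.

x ≡ 2 (mod 126).


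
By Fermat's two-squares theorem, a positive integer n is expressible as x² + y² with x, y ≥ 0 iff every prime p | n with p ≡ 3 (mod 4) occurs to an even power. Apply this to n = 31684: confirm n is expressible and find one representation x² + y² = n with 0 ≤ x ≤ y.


Step 1: Factor n = 31684 = 2^2 · 89^2.
Step 2: Check the mod-4 condition on each prime factor: 2 = 2 (special); 89 ≡ 1 (mod 4), exponent 2.
All primes ≡ 3 (mod 4) appear to even exponent (or don't appear), so by the two-squares theorem n IS expressible as a sum of two squares.
Step 3: Build a representation. Group n = k² · m with k = 2 and m = 89 · 89 = 7921 (a product of primes ≡ 1 (mod 4)); a representation of m scales to one of n via (k·x)² + (k·y)² = k²(x² + y²). Each prime p ≡ 1 (mod 4) is itself a sum of two squares; find a² by testing p − a² for a perfect square:
  89: 89 − 1² = 88, 89 − 2² = 85, 89 − 3² = 80, 89 − 4² = 73, 89 − 5² = 64 = 8² ⇒ 89 = 5² + 8².
  Combine using the Brahmagupta–Fibonacci identity (a² + b²)(c² + d²) = (ac − bd)² + (ad + bc)² = (ac + bd)² + (ad − bc)²:
  89 · 89 = 7921: from (5² + 8²)(5² + 8²), take (5·5 − 8·8, 5·8 + 8·5) = (25 − 64, 40 + 40) = (-39, 80); dropping signs (only squares matter) gives (39, 80); check 39² + 80² = 1521 + 6400 = 7921 ✓.
  Scale by k = 2: (2·39, 2·80) = (78, 160).
Step 4: Order so x ≤ y and verify: 78² + 160² = 6084 + 25600 = 31684 = n. ✓

n = 31684 = 78² + 160² (one valid representation with x ≤ y).


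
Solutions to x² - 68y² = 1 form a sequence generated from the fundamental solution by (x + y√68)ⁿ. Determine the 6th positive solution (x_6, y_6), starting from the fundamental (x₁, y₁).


Step 1: Find the fundamental solution (x₁, y₁) of x² - 68y² = 1.
  Expand √68 as a continued fraction. a₀ = ⌊√68⌋ = 8; iterate m_{k+1} = d_k·a_k − m_k, d_{k+1} = (68 − m_{k+1}²)/d_k, a_{k+1} = ⌊(a₀ + m_{k+1})/d_{k+1}⌋ (starting m₀ = 0, d₀ = 1), with convergents p_k = a_k·p_{k-1} + p_{k-2}, q_k = a_k·q_{k-1} + q_{k-2} (p₋₁ = 1, q₋₁ = 0):
  k = 0: a₀ = 8; p₀/q₀ = 8/1; p₀² − 68·q₀² = 64 − 68 = -4.
  k = 1: m = 8, d = 4, a = ⌊(8 + 8)/4⌋ = 4; p/q = (4·8 + 1)/(4·1 + 0) = 33/4; p² − 68·q² = 1089 − 1088 = 1.
  The first convergent with p² − 68·q² = 1 gives the fundamental solution (x₁, y₁) = (33, 4).
Step 2: Apply the recurrence (x_{n+1}, y_{n+1}) = (x₁x_n + 68y₁y_n, x₁y_n + y₁x_n) repeatedly.
  From (x_1, y_1) = (33, 4): x_2 = 33·33 + 68·4·4 = 2177; y_2 = 33·4 + 4·33 = 264.
  From (x_2, y_2) = (2177, 264): x_3 = 33·2177 + 68·4·264 = 143649; y_3 = 33·264 + 4·2177 = 17420.
  From (x_3, y_3) = (143649, 17420): x_4 = 33·143649 + 68·4·17420 = 9478657; y_4 = 33·17420 + 4·143649 = 1149456.
  From (x_4, y_4) = (9478657, 1149456): x_5 = 33·9478657 + 68·4·1149456 = 625447713; y_5 = 33·1149456 + 4·9478657 = 75846676.
  From (x_5, y_5) = (625447713, 75846676): x_6 = 33·625447713 + 68·4·75846676 = 41270070401; y_6 = 33·75846676 + 4·625447713 = 5004731160.
Step 3: Verify x_6² - 68·y_6² = 1703218710903496300801 - 1703218710903496300800 = 1 (should be 1). ✓

(x_1, y_1) = (33, 4); (x_6, y_6) = (41270070401, 5004731160).


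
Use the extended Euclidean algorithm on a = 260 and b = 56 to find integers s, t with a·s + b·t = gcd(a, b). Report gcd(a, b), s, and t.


Euclidean algorithm on (260, 56) — divide until remainder is 0:
  260 = 4 · 56 + 36
  56 = 1 · 36 + 20
  36 = 1 · 20 + 16
  20 = 1 · 16 + 4
  16 = 4 · 4 + 0
gcd(260, 56) = 4.
Track Bezout coefficients alongside the remainders: start with r₀ = 260 = a·1 + b·0 (s = 1, t = 0) and r₁ = 56 = a·0 + b·1 (s = 0, t = 1); each new remainder r_{k+1} = r_{k-1} − q_k·r_k inherits s_{k+1} = s_{k-1} − q_k·s_k, t_{k+1} = t_{k-1} − q_k·t_k, so r_k = a·s_k + b·t_k at every step:
  q = 4: r = 36, s = 1 − 4·0 = 1, t = 0 − 4·1 = -4  (check: 260·1 + 56·(-4) = 36)
  q = 1: r = 20, s = 0 − 1·1 = -1, t = 1 − 1·(-4) = 5  (check: 260·(-1) + 56·5 = 20)
  q = 1: r = 16, s = 1 − 1·(-1) = 2, t = -4 − 1·5 = -9  (check: 260·2 + 56·(-9) = 16)
  q = 1: r = 4, s = -1 − 1·2 = -3, t = 5 − 1·(-9) = 14  (check: 260·(-3) + 56·14 = 4)
The row with r = 4 (the gcd) gives the Bezout coefficients s = -3, t = 14.
Result: 260 · (-3) + 56 · (14) = 4.

gcd(260, 56) = 4; s = -3, t = 14 (check: 260·(-3) + 56·14 = 4).


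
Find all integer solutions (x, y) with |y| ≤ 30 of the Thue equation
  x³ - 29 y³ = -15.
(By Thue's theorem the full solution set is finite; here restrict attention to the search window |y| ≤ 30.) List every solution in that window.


The equation is x³ - 29y³ = -15. For fixed y, x³ = 29·y³ − 15, so a solution requires the RHS to be a perfect cube.
Strategy: iterate y from -30 to 30, compute RHS = 29·y³ − 15, and check whether it is a (positive or negative) perfect cube.
Check small values of y:
  y = 0: RHS = -15 is not a perfect cube.
  y = 1: RHS = 14 is not a perfect cube.
  y = -1: RHS = -44 is not a perfect cube.
  y = 2: RHS = 217 is not a perfect cube.
  y = -2: RHS = -247 is not a perfect cube.
  y = 3: RHS = 768 is not a perfect cube.
  y = -3: RHS = -798 is not a perfect cube.
Continuing the search up to |y| = 30 finds no solutions either.
No (x, y) in the scanned range satisfies the equation.

No integer solutions with |y| ≤ 30.


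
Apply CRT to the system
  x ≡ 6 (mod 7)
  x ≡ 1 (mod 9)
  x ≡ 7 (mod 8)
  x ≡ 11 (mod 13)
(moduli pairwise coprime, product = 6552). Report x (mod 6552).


Product of moduli M = 7 · 9 · 8 · 13 = 6552.
Merge one congruence at a time:
  Start: x ≡ 6 (mod 7).
  Combine with x ≡ 1 (mod 9); new modulus lcm = 63.
    Write x = 6 + 7·t and substitute into x ≡ 1 (mod 9): 7·t ≡ 1 − 6 = -5 (mod 9).
    Reduce coefficients mod 9: 7·t ≡ 4 (mod 9).
    The inverse of 7 mod 9 is 4 (since 7·4 = 28 = 3·9 + 1), so t ≡ 4·4 = 16 ≡ 7 (mod 9).
    Then x = 6 + 7·7 = 55, valid modulo lcm(7, 9) = 63: x ≡ 55 (mod 63).
  Combine with x ≡ 7 (mod 8); new modulus lcm = 504.
    Write x = 55 + 63·t and substitute into x ≡ 7 (mod 8): 63·t ≡ 7 − 55 = -48 (mod 8).
    Reduce coefficients mod 8: 7·t ≡ 0 (mod 8).
    The inverse of 7 mod 8 is 7 (since 7·7 = 49 = 6·8 + 1), so t ≡ 7·0 = 0 ≡ 0 (mod 8).
    Then x = 55 + 63·0 = 55, valid modulo lcm(63, 8) = 504: x ≡ 55 (mod 504).
  Combine with x ≡ 11 (mod 13); new modulus lcm = 6552.
    Write x = 55 + 504·t and substitute into x ≡ 11 (mod 13): 504·t ≡ 11 − 55 = -44 (mod 13).
    Reduce coefficients mod 13: 10·t ≡ 8 (mod 13).
    The inverse of 10 mod 13 is 4 (since 10·4 = 40 = 3·13 + 1), so t ≡ 4·8 = 32 ≡ 6 (mod 13).
    Then x = 55 + 504·6 = 3079, valid modulo lcm(504, 13) = 6552: x ≡ 3079 (mod 6552).
Verify against each original: 3079 mod 7 = 6, 3079 mod 9 = 1, 3079 mod 8 = 7, 3079 mod 13 = 11.

x ≡ 3079 (mod 6552).


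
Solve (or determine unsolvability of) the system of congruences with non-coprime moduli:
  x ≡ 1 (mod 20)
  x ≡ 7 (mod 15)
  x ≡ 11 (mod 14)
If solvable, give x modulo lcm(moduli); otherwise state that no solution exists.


Moduli 20, 15, 14 are not pairwise coprime, so CRT works modulo lcm(m_i) when all pairwise compatibility conditions hold.
Pairwise compatibility: gcd(m_i, m_j) must divide a_i - a_j for every pair.
Merge one congruence at a time:
  Start: x ≡ 1 (mod 20).
  Combine with x ≡ 7 (mod 15): gcd(20, 15) = 5, and 7 - 1 = 6 is NOT divisible by 5.
    ⇒ system is inconsistent (no integer solution).

No solution (the system is inconsistent).


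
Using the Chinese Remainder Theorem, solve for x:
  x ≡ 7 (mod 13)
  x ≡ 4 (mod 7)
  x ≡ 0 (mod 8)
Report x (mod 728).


Moduli 13, 7, 8 are pairwise coprime; by CRT there is a unique solution modulo M = 13 · 7 · 8 = 728.
Solve pairwise, accumulating the modulus:
  Start with x ≡ 7 (mod 13).
  Combine with x ≡ 4 (mod 7): since gcd(13, 7) = 1, we get a unique residue mod 91.
    Write x = 7 + 13·t and substitute into x ≡ 4 (mod 7): 13·t ≡ 4 − 7 = -3 (mod 7).
    Reduce coefficients mod 7: 6·t ≡ 4 (mod 7).
    The inverse of 6 mod 7 is 6 (since 6·6 = 36 = 5·7 + 1), so t ≡ 6·4 = 24 ≡ 3 (mod 7).
    Then x = 7 + 13·3 = 46, valid modulo lcm(13, 7) = 91: x ≡ 46 (mod 91).
  Combine with x ≡ 0 (mod 8): since gcd(91, 8) = 1, we get a unique residue mod 728.
    Write x = 46 + 91·t and substitute into x ≡ 0 (mod 8): 91·t ≡ 0 − 46 = -46 (mod 8).
    Reduce coefficients mod 8: 3·t ≡ 2 (mod 8).
    The inverse of 3 mod 8 is 3 (since 3·3 = 9 = 1·8 + 1), so t ≡ 3·2 = 6 ≡ 6 (mod 8).
    Then x = 46 + 91·6 = 592, valid modulo lcm(91, 8) = 728: x ≡ 592 (mod 728).
Verify: 592 mod 13 = 7 ✓, 592 mod 7 = 4 ✓, 592 mod 8 = 0 ✓.

x ≡ 592 (mod 728).
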